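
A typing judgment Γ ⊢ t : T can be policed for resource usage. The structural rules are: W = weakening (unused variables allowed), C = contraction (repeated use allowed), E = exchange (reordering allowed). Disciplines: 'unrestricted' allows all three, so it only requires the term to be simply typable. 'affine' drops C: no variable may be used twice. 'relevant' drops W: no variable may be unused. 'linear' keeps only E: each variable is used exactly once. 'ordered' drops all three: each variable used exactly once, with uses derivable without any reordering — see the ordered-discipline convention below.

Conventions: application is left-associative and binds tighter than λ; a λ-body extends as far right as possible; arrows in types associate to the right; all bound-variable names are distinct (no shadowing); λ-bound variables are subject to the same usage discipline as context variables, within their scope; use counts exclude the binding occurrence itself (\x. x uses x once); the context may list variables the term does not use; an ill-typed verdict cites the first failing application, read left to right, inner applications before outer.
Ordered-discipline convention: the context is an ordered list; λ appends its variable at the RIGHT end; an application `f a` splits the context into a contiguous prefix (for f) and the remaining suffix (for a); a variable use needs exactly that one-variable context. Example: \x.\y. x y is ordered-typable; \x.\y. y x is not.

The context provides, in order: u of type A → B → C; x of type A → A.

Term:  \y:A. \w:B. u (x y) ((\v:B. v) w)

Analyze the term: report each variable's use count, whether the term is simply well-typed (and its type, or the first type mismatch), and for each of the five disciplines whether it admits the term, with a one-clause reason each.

use counts: u: 1; x: 1; y [bound]: 1; w [bound]: 1; v [bound]: 1
uses in reading order: u, x, y, v, w
typing: ✓ — A → B → C
ordered: ✓, one use each (u, x, y, w, v); ordered split holds
linear: ✓, exactly-once usage across u, x, y, w, v
affine: ✓, at most one use each (u, x, y, w, v)
relevant: ✓, none of u, x, y, w, v goes unused
unrestricted: ✓, simply typable at A → B → C; W, C, E all held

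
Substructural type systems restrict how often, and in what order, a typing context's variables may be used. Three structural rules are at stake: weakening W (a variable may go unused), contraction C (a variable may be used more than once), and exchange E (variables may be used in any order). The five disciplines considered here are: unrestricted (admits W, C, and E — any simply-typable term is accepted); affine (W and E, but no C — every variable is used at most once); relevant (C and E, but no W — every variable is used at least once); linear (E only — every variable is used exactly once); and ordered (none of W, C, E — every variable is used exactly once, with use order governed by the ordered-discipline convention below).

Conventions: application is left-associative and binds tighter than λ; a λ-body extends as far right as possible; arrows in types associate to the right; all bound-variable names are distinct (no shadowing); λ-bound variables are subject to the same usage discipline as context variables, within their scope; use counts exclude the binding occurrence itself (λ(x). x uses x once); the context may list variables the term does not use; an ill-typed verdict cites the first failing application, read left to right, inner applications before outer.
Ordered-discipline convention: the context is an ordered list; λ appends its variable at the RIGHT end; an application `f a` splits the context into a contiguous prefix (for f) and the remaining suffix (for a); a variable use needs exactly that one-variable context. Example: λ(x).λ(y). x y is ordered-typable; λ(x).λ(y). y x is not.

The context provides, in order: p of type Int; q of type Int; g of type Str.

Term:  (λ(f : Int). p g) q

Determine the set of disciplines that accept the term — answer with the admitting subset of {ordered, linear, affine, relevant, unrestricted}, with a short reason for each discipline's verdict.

admitted in: none
variable uses: p=1; q=1; g=1; f [bound]=0
use order (left to right): p, g, q
typing: ill-typed: non-arrow in function slot: Int
ordered ✗ (a type mismatch blocks all five)
linear ✗ (the type mismatch rejects it)
affine ✗ (not simply typable)
relevant ✗ (fails simple typing)
unrestricted ✗ (a type mismatch blocks all five)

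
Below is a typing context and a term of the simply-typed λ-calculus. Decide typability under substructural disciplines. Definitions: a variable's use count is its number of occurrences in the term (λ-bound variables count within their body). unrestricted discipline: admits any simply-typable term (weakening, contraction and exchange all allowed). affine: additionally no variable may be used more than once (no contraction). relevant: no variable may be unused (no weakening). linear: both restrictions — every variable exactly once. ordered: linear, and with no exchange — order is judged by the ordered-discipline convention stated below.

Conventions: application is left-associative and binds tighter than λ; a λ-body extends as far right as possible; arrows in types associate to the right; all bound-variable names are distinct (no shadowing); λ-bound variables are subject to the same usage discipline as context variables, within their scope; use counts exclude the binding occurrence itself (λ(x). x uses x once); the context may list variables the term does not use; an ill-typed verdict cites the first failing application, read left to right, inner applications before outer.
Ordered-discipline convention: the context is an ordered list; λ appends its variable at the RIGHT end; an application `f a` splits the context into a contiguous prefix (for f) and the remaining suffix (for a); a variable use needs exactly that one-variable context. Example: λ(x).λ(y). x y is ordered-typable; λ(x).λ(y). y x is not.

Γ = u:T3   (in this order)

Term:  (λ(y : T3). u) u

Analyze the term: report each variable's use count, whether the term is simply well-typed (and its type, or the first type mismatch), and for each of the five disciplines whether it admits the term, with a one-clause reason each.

usage: u=2; y [bound]=0
left-to-right use order: u, u
typing: well-typed — term : T3
ordered: ✗ — u ×2 used more than once (contraction); needs weakening: y unused
linear: ✗ — u ×2 used more than once (contraction); needs weakening: y unused
affine: ✗ — u ×2 used more than once (contraction)
relevant: ✗ — needs weakening: y unused
unrestricted: ✓ — well-typed at T3; no restrictions here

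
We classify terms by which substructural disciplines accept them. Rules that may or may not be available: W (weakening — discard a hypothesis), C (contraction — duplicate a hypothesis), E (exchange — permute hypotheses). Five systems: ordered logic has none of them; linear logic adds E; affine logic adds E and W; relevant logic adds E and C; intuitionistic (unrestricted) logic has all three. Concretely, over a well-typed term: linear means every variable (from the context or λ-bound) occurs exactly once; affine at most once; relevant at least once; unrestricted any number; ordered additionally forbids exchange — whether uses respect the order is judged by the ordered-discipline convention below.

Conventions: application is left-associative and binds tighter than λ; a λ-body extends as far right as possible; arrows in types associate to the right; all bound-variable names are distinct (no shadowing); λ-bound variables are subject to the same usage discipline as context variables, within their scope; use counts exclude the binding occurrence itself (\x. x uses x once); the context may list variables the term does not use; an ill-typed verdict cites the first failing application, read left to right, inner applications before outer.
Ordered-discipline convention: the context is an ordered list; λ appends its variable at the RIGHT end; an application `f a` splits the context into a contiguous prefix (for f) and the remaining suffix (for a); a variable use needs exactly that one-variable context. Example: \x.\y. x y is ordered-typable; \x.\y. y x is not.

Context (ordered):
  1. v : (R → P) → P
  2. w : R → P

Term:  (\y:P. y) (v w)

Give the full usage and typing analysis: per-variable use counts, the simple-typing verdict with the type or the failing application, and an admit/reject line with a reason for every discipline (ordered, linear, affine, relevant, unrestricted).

counts: v: 1×, w: 1×, y [bound]: 1×
use order (left to right): y, v, w
typing: well-typed at P
ordered: ✓, single-use (v, w, y), ordered derivation ok
linear: ✓, each of v, w, y used exactly once
affine: ✓, none of v, w, y used more than once
relevant: ✓, none of v, w, y goes unused
unrestricted: ✓, type-checks (P) and nothing is barred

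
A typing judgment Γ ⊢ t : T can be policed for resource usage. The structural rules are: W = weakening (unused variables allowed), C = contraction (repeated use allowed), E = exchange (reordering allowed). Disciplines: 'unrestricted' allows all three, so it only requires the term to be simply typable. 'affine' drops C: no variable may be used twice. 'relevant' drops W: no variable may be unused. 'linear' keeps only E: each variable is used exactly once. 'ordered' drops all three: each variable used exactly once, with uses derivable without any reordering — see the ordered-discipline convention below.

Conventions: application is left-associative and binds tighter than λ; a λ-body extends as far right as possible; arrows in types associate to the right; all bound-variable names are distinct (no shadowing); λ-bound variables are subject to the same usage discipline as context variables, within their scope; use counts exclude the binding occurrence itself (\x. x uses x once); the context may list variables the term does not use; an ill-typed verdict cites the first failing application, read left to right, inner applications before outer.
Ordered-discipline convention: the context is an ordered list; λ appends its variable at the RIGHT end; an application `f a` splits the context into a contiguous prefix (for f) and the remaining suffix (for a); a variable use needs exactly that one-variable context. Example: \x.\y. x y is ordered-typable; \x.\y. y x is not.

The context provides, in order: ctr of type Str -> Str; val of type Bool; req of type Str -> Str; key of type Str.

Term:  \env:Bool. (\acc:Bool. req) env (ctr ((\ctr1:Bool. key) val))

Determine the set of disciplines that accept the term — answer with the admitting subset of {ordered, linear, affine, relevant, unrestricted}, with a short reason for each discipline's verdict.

admitted in: affine, unrestricted
usage: ctr=1; val=1; req=1; key=1; env [bound]=1; acc [bound]=0; ctr1 [bound]=0
order of uses: req, env, ctr, key, val
typing: the term checks, with type Bool -> Str
ordered: ✗, needs weakening: acc, ctr1 unused
linear: ✗, needs weakening: acc, ctr1 unused
affine: ✓, none of ctr, val, req, key, env, acc, ctr1 used more than once
relevant: ✗, needs weakening: acc, ctr1 unused
unrestricted: ✓, type-checks (Bool -> Str) and nothing is barred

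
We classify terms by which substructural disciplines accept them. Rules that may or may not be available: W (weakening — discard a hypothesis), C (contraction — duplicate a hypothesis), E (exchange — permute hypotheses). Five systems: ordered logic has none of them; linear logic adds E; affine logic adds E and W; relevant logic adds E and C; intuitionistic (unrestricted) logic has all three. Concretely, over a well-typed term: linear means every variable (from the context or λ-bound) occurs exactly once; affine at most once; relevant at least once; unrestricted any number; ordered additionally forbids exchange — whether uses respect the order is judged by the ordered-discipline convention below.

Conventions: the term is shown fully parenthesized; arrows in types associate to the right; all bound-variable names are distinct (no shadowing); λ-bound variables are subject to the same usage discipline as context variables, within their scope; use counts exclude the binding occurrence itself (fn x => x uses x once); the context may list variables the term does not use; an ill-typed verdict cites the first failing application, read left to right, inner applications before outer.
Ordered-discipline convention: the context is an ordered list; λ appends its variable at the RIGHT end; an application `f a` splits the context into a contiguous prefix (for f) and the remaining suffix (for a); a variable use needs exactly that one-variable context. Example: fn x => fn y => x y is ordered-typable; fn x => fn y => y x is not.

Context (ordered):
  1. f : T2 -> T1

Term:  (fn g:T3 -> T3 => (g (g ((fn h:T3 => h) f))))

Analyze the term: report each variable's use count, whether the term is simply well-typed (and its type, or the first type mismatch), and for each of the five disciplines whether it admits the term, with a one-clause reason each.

usage: f: 1, g (λ-bound): 2, h (λ-bound): 1
use order (left to right): g, g, h, f
typing: ill-typed: a function awaiting T3 gets T2 -> T1
ordered: ✗ — a type mismatch blocks all five
linear: ✗ — the type mismatch rejects it
affine: ✗ — not simply typable
relevant: ✗ — fails simple typing
unrestricted: ✗ — a type mismatch blocks all five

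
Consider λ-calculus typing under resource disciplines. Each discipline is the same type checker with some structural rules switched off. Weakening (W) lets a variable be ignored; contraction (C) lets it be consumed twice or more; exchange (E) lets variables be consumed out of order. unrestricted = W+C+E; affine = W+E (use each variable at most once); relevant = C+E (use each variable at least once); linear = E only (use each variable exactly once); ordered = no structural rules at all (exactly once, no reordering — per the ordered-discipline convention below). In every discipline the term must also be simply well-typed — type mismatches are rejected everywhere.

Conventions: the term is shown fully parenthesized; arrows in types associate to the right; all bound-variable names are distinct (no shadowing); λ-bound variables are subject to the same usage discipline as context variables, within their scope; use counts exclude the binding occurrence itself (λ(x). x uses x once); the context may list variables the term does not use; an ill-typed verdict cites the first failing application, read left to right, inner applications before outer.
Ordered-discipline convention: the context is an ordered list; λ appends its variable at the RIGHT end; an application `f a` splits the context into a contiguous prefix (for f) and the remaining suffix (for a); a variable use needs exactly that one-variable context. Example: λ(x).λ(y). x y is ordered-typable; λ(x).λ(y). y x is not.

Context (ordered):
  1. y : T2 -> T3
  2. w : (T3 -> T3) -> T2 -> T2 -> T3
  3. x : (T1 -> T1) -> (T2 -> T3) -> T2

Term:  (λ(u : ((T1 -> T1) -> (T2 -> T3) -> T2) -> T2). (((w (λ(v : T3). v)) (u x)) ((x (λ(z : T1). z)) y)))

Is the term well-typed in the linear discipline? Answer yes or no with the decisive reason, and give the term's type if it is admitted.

no — uses contraction: x ×2
usage: y ×1; w ×1; x ×2; u [bound] ×1; v [bound] ×1; z [bound] ×1
uses in reading order: w, v, u, x, x, z, y
typing: ✓ — (((T1 -> T1) -> (T2 -> T3) -> T2) -> T2) -> T3
across the five disciplines: ordered ✗ | linear ✗ | affine ✗ | relevant ✓ | unrestricted ✓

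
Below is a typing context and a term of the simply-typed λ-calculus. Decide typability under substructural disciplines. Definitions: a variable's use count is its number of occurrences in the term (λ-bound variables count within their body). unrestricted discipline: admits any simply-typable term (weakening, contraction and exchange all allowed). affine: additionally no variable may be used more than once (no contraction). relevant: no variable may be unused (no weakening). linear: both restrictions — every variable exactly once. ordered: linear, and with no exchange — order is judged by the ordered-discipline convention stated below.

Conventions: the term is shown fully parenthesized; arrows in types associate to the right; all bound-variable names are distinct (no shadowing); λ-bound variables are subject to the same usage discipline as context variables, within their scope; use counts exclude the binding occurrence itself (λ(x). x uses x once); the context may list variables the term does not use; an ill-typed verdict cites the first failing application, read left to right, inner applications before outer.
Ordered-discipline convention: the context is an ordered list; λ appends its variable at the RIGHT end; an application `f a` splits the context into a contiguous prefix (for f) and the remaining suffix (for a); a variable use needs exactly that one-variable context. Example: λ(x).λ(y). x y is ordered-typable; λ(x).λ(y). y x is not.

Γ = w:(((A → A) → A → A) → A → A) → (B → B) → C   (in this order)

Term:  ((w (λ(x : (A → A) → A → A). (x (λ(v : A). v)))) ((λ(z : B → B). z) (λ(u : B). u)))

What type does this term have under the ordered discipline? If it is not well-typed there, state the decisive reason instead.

term : C
usage: w: 1, x (λ-bound): 1, v (λ-bound): 1, z (λ-bound): 1, u (λ-bound): 1
left-to-right use order: w, x, v, z, u
typing: well-typed — term : C
all disciplines: ordered ✓ · linear ✓ · affine ✓ · relevant ✓ · unrestricted ✓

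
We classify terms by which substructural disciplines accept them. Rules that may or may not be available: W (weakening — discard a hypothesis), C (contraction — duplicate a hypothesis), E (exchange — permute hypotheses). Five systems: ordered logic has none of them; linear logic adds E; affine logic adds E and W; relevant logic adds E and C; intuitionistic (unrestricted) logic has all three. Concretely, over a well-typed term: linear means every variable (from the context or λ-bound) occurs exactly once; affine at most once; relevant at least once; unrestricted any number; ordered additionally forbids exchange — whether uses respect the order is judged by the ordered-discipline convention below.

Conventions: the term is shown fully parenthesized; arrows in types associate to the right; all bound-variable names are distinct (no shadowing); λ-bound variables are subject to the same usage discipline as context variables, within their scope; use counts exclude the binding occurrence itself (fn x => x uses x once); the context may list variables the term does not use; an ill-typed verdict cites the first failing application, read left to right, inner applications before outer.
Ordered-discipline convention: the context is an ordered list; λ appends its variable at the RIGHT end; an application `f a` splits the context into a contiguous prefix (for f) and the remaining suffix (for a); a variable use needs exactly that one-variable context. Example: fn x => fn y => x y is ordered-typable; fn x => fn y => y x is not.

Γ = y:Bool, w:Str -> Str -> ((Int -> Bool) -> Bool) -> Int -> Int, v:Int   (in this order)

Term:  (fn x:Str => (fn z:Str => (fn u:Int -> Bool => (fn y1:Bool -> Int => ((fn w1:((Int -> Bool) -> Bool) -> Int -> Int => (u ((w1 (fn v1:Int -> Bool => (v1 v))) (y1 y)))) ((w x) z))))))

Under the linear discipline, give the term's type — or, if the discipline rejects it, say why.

term : Str -> Str -> (Int -> Bool) -> (Bool -> Int) -> Bool
variable uses: y: 1, w: 1, v: 1, x [bound]: 1, z [bound]: 1, u [bound]: 1, y1 [bound]: 1, w1 [bound]: 1, v1 [bound]: 1
order of uses: u, w1, v1, v, y1, y, w, x, z
typing: well-typed — term : Str -> Str -> (Int -> Bool) -> (Bool -> Int) -> Bool
summary: ordered ✗, linear ✓, affine ✓, relevant ✓, unrestricted ✓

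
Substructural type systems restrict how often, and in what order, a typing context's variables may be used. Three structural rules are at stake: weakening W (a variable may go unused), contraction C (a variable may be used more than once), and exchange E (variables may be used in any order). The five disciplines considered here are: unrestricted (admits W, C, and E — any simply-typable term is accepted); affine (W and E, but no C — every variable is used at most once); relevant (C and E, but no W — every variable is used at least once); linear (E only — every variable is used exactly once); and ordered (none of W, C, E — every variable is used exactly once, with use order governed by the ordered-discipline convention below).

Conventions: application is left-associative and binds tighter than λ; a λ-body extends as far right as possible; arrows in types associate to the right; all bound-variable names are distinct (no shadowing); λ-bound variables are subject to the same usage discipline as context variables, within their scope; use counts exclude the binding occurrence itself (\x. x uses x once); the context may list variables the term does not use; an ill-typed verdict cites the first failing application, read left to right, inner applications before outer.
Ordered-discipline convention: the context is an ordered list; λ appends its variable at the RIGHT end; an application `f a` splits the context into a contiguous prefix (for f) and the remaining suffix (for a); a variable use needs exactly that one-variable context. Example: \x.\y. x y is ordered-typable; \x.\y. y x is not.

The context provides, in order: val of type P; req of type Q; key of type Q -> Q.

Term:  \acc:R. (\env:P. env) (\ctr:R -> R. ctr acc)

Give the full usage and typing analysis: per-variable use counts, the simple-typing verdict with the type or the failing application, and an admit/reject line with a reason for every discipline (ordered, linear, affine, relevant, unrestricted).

counts: val: 0×; req: 0×; key: 0×; acc [bound]: 1×; env [bound]: 1×; ctr [bound]: 1×
left-to-right use order: env, ctr, acc
typing: ill-typed: argument of type (R -> R) -> R where P is required
ordered: ✗ — the type mismatch rejects it
linear: ✗ — not simply typable
affine: ✗ — fails simple typing
relevant: ✗ — a type mismatch blocks all five
unrestricted: ✗ — the type mismatch rejects it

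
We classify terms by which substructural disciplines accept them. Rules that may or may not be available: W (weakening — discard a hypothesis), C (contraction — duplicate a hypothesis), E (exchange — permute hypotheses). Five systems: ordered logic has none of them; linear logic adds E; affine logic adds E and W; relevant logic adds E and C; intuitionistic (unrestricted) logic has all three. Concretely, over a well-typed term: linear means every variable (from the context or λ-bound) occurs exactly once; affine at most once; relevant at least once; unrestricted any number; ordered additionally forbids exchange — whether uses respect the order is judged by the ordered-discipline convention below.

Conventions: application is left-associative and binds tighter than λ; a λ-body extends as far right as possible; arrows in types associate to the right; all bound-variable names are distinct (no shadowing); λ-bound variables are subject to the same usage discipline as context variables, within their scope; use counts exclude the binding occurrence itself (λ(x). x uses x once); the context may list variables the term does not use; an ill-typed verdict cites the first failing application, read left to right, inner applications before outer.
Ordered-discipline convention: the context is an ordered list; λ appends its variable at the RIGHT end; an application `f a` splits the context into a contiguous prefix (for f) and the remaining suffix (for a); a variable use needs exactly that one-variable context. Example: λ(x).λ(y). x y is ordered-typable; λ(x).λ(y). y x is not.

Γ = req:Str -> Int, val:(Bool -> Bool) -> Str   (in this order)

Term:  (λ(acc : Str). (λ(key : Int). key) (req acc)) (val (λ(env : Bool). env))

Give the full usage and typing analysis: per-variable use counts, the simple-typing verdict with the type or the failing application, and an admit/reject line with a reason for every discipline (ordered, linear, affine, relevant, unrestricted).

use counts: req: 1×; val: 1×; acc [bound]: 1×; key [bound]: 1×; env [bound]: 1×
use order (left to right): key, req, acc, val, env
typing: well-typed — term : Int
ordered ✓ (req, val, acc, key, env: once each, no exchange needed)
linear ✓ (each of req, val, acc, key, env used exactly once)
affine ✓ (req, val, acc, key, env: no repeats, contraction unneeded)
relevant ✓ (at least one use each (req, val, acc, key, env))
unrestricted ✓ (well-typed at Int; no restrictions here)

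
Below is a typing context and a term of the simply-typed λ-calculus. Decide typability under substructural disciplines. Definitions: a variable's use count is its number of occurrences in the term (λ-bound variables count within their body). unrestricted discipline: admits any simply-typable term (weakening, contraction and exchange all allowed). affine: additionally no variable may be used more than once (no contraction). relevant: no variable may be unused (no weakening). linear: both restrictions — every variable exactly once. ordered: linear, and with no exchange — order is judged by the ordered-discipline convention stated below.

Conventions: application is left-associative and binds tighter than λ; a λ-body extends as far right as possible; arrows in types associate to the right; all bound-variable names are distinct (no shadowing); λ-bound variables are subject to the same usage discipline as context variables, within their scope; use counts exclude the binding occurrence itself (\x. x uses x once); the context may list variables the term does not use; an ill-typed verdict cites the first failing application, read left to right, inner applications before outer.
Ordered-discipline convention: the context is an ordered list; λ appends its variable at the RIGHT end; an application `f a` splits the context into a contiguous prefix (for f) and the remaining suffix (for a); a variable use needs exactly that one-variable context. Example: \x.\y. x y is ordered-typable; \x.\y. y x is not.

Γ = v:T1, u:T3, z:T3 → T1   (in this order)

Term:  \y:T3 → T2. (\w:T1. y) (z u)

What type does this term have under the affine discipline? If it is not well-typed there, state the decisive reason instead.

term : (T3 → T2) → T3 → T2
variable uses: v ×0; u ×1; z ×1; y (λ-bound) ×1; w (λ-bound) ×0
use order (left to right): y, z, u
typing: ✓ — (T3 → T2) → T3 → T2
summary: ordered ✗, linear ✗, affine ✓, relevant ✗, unrestricted ✓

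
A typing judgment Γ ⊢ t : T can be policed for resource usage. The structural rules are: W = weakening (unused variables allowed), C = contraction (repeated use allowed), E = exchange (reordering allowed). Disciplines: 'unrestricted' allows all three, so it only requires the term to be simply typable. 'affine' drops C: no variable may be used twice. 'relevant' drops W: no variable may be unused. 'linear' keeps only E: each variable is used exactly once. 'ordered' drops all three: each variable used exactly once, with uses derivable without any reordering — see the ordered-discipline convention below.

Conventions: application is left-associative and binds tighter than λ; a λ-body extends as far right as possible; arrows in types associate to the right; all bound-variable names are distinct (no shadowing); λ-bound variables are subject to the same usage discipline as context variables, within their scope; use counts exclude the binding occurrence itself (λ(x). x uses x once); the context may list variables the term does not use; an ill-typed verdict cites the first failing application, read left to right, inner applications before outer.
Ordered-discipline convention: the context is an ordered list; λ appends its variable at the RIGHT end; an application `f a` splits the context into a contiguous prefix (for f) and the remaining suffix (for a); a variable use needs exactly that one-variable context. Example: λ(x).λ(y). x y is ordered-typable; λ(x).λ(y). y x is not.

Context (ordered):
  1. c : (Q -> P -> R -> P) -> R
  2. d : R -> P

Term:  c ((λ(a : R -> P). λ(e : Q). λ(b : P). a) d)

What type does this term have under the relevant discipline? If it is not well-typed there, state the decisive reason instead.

not well-typed under relevant — e, b left unused
counts: c=1; d=1; a (λ-bound)=1; e (λ-bound)=0; b (λ-bound)=0
use order (left to right): c, a, d
typing: ✓ — R
across the five disciplines: ordered ✗, linear ✗, affine ✓, relevant ✗, unrestricted ✓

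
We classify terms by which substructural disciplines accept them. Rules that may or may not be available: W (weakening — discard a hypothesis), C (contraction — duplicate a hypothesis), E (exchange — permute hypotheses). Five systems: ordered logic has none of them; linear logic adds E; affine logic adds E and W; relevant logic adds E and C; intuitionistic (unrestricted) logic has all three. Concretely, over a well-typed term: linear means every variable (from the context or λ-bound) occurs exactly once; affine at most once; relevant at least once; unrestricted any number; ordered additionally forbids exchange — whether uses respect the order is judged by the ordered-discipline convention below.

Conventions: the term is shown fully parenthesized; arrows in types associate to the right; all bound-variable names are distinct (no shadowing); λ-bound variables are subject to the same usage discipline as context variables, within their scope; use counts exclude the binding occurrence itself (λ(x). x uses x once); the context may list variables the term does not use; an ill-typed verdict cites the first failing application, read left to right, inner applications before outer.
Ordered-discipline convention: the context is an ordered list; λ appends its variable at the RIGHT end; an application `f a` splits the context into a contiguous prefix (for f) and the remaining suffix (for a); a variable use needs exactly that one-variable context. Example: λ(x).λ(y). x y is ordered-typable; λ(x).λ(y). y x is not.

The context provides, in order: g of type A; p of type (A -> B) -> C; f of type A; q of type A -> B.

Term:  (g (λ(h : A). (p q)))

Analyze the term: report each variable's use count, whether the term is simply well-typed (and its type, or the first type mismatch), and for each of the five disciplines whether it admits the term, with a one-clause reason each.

usage: g: 1; p: 1; f: 0; q: 1; h (λ-bound): 0
left-to-right use order: g, p, q
typing: ill-typed: applying a non-function (A)
ordered: ✗, the type mismatch rejects it
linear: ✗, not simply typable
affine: ✗, fails simple typing
relevant: ✗, a type mismatch blocks all five
unrestricted: ✗, the type mismatch rejects it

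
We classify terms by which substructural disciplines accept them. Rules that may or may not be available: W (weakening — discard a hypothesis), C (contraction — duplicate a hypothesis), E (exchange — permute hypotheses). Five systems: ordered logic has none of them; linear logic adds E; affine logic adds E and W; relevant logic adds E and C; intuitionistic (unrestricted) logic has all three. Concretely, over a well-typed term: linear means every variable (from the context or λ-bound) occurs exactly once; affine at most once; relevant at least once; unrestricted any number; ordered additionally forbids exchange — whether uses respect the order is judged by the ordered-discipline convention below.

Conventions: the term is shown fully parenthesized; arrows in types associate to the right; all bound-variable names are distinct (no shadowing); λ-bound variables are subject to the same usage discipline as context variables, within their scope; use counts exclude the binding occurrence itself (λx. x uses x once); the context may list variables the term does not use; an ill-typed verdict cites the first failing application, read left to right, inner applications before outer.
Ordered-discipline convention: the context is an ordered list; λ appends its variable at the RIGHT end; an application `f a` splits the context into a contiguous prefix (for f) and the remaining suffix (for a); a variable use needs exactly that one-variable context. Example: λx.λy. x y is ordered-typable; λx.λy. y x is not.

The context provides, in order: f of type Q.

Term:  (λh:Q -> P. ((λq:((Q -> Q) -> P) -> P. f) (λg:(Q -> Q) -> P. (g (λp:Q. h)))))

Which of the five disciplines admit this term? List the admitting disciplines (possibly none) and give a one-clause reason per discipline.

admitted by: none
variable uses: f=1, h [bound]=1, q [bound]=0, g [bound]=1, p [bound]=0
order of uses: f, g, h
typing: ill-typed: an argument Q -> Q -> P mismatches the expected Q -> Q
ordered: ✗, the type mismatch rejects it
linear: ✗, not simply typable
affine: ✗, fails simple typing
relevant: ✗, a type mismatch blocks all five
unrestricted: ✗, the type mismatch rejects it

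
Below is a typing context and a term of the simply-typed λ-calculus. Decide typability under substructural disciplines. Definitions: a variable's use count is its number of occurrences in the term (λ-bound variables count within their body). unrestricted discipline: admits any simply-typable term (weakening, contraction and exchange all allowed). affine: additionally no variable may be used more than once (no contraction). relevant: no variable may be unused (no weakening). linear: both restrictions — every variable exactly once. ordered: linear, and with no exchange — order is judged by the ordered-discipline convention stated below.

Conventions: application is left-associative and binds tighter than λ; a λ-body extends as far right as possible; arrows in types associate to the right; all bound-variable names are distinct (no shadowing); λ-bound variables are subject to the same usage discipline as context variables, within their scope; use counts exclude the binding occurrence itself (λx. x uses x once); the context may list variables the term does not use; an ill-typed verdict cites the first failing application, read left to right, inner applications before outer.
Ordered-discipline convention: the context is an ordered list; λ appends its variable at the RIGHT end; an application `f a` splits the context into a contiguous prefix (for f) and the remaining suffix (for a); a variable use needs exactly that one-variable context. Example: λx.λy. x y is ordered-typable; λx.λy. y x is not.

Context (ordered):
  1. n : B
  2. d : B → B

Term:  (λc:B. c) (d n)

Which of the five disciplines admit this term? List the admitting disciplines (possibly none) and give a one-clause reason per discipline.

accepted by: linear, affine, relevant, unrestricted
usage: n: 1; d: 1; c [bound]: 1
uses in reading order: c, d, n
typing: ✓ — B
ordered: ✗, needs exchange: uses follow c, d, n
linear: ✓, exactly-once usage across n, d, c
affine: ✓, at most one use each (n, d, c)
relevant: ✓, every one of n, d, c appears
unrestricted: ✓, typability at B is all that's needed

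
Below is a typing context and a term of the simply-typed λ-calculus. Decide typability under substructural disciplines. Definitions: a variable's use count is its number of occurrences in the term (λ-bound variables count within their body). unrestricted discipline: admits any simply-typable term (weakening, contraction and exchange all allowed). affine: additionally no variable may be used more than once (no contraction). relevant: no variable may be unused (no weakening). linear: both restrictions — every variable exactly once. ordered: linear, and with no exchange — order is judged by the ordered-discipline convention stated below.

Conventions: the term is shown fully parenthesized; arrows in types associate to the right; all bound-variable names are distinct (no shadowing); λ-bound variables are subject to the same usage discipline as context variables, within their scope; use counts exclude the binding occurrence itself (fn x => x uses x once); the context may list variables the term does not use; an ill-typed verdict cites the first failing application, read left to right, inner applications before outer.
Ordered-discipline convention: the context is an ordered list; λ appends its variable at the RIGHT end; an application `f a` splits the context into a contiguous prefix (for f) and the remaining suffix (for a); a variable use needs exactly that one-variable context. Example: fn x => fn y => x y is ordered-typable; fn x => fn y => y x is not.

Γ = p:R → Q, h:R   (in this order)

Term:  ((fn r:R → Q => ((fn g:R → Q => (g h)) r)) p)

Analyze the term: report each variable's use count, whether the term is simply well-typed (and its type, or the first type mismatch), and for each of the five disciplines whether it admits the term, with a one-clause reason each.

variable uses: p=1; h=1; r (λ-bound)=1; g (λ-bound)=1
uses in reading order: g, h, r, p
typing: well-typed — term : Q
ordered: ✗ — no contiguous prefix/suffix split fits g, h, r, p
linear: ✓ — each of p, h, r, g used exactly once
affine: ✓ — at most one use each (p, h, r, g)
relevant: ✓ — every one of p, h, r, g appears
unrestricted: ✓ — typability at Q is all that's needed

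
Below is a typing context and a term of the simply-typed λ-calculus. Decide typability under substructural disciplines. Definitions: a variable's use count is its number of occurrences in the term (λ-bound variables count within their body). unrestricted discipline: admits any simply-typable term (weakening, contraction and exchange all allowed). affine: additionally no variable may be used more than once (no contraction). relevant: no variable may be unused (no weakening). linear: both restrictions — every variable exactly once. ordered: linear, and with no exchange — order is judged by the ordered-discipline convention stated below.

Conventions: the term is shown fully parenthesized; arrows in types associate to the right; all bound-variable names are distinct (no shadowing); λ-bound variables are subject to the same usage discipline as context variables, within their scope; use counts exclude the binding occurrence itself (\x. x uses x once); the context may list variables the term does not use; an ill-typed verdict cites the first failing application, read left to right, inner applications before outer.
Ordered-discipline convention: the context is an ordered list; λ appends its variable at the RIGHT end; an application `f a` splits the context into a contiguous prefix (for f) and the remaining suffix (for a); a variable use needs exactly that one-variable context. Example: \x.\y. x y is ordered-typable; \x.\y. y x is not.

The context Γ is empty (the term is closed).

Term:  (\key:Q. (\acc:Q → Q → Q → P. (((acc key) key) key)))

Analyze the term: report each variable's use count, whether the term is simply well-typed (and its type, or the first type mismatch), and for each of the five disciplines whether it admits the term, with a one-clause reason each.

usage: key (λ-bound): 3, acc (λ-bound): 1
order of uses: acc, key, key, key
typing: ✓ — Q → (Q → Q → Q → P) → P
ordered: ✗, needs contraction — key ×3
linear: ✗, needs contraction — key ×3
affine: ✗, needs contraction — key ×3
relevant: ✓, key, acc: all used, weakening unneeded
unrestricted: ✓, type-checks (Q → (Q → Q → Q → P) → P) and nothing is barred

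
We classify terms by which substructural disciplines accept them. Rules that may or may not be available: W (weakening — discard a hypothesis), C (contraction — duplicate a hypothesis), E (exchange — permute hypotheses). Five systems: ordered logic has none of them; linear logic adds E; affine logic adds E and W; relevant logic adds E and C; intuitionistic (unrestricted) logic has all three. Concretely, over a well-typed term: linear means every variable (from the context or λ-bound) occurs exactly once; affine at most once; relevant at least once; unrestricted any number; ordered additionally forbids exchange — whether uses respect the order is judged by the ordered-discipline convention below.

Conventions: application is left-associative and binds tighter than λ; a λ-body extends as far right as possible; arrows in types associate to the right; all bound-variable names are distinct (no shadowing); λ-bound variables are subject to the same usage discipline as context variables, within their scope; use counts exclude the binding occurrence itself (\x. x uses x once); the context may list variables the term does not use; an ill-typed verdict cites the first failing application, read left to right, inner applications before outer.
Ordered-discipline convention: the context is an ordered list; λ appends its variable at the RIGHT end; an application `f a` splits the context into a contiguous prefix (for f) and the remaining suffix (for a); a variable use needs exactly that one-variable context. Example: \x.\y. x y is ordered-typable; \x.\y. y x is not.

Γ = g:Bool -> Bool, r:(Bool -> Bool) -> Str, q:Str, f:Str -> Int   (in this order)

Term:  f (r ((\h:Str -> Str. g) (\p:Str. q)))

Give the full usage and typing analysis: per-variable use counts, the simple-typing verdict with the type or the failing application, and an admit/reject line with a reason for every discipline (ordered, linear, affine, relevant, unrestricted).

counts: g=1; r=1; q=1; f=1; h (λ-bound)=0; p (λ-bound)=0
order of uses: f, r, g, q
typing: ✓ — Int
ordered: ✗ — unused: h, p — weakening required
linear: ✗ — unused: h, p — weakening required
affine: ✓ — at most one use each (g, r, q, f, h, p)
relevant: ✗ — unused: h, p — weakening required
unrestricted: ✓ — typability at Int is all that's needed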